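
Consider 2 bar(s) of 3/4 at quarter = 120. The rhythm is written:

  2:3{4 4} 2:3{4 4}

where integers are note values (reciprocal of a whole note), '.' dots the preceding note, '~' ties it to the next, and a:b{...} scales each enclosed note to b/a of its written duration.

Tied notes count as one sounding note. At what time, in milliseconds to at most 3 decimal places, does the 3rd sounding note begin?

1. 0.0ms @ 0 + 750.0ms (3/2)
2. 750.0ms @ 3/2 + 750.0ms (3/2)
3. 1500.0ms @ 3 + 750.0ms (3/2)
4. 2250.0ms @ 9/2 + 750.0ms (3/2)

note 3 onset = 3b = 1500.0ms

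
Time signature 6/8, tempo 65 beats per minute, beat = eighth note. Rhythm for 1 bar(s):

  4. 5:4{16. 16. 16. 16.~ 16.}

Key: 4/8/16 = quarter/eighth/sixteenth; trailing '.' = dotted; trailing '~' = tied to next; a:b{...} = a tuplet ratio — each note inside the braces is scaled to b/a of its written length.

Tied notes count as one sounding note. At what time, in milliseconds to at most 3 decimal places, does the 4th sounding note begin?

1. 0.0ms @ 0 + 2769.231ms (3)
2. 2769.231ms @ 3 + 553.846ms (3/5)
3. 3323.077ms @ 18/5 + 553.846ms (3/5)
4. 3876.923ms @ 21/5 + 553.846ms (3/5)
5. 4430.769ms @ 24/5 + 1107.692ms (6/5)

note 4 onset = 21/5b = 3876.923ms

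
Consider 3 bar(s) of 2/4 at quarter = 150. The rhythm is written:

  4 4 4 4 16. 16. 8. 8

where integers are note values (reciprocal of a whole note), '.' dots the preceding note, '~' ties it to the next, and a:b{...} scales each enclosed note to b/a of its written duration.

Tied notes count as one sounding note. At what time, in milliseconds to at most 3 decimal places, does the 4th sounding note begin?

1. 0.0ms @ 0 + 400.0ms (1)
2. 400.0ms @ 1 + 400.0ms (1)
3. 800.0ms @ 2 + 400.0ms (1)
4. 1200.0ms @ 3 + 400.0ms (1)
5. 1600.0ms @ 4 + 150.0ms (3/8)
6. 1750.0ms @ 35/8 + 150.0ms (3/8)
7. 1900.0ms @ 19/4 + 300.0ms (3/4)
8. 2200.0ms @ 11/2 + 200.0ms (1/2)

note 4 onset = 3b = 1200.0ms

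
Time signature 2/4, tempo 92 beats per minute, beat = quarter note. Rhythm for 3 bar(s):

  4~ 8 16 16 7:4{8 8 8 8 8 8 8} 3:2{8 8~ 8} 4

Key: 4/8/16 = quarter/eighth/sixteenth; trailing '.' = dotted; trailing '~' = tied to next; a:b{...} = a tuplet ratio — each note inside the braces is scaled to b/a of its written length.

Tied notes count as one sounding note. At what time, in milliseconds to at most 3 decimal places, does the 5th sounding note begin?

1. 0.0ms @ 0 + 978.261ms (3/2)
2. 978.261ms @ 3/2 + 163.043ms (1/4)
3. 1141.304ms @ 7/4 + 163.043ms (1/4)
4. 1304.348ms @ 2 + 186.335ms (2/7)
5. 1490.683ms @ 16/7 + 186.335ms (2/7)
6. 1677.019ms @ 18/7 + 186.335ms (2/7)
7. 1863.354ms @ 20/7 + 186.335ms (2/7)
8. 2049.689ms @ 22/7 + 186.335ms (2/7)
9. 2236.025ms @ 24/7 + 186.335ms (2/7)
10. 2422.36ms @ 26/7 + 186.335ms (2/7)
11. 2608.696ms @ 4 + 217.391ms (1/3)
12. 2826.087ms @ 13/3 + 434.783ms (2/3)
13. 3260.87ms @ 5 + 652.174ms (1)

note 5 onset = 16/7b = 1490.683ms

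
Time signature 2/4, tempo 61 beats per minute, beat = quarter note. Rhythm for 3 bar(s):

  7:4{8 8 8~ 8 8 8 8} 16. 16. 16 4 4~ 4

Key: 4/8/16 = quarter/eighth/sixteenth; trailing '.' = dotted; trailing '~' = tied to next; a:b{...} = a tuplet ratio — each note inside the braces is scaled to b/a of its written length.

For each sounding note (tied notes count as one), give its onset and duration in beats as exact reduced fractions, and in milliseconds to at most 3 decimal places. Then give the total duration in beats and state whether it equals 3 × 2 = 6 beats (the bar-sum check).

1) 0.0ms=0b +281.03ms=2/7b
2) 281.03ms=2/7b +281.03ms=2/7b
3) 562.061ms=4/7b +562.061ms=4/7b
4) 1124.122ms=8/7b +281.03ms=2/7b
5) 1405.152ms=10/7b +281.03ms=2/7b
6) 1686.183ms=12/7b +281.03ms=2/7b
7) 1967.213ms=2b +368.852ms=3/8b
8) 2336.066ms=19/8b +368.852ms=3/8b
9) 2704.918ms=11/4b +245.902ms=1/4b
10) 2950.82ms=3b +983.607ms=1b
11) 3934.426ms=4b +1967.213ms=2b
Σ=6b of 6 (61bpm 2/4) — PASS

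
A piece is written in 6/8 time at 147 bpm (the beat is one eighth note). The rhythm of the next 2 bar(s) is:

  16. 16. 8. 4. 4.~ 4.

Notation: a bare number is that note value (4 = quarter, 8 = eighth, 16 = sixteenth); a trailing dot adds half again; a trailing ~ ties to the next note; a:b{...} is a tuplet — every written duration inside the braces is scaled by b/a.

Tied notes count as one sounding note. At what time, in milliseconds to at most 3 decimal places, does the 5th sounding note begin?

1. 0.0ms @ 0 + 306.122ms (3/4)
2. 306.122ms @ 3/4 + 306.122ms (3/4)
3. 612.245ms @ 3/2 + 612.245ms (3/2)
4. 1224.49ms @ 3 + 1224.49ms (3)
5. 2448.98ms @ 6 + 2448.98ms (6)

note 5 onset = 6b = 2448.98ms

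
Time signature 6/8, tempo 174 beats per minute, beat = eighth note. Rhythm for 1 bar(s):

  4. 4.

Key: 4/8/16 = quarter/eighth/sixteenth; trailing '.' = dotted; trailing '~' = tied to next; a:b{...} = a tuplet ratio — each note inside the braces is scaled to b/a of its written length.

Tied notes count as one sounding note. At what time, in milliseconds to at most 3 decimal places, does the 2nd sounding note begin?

1. 0.0ms @ 0 + 1034.483ms (3)
2. 1034.483ms @ 3 + 1034.483ms (3)

note 2 onset = 3b = 1034.483ms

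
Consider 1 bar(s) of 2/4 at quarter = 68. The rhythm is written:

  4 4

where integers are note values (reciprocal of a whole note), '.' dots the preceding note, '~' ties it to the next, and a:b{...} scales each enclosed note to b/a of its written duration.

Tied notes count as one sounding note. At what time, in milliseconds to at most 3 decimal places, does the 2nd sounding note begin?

1. 0.0ms @ 0 + 882.353ms (1)
2. 882.353ms @ 1 + 882.353ms (1)

note 2 onset = 1b = 882.353ms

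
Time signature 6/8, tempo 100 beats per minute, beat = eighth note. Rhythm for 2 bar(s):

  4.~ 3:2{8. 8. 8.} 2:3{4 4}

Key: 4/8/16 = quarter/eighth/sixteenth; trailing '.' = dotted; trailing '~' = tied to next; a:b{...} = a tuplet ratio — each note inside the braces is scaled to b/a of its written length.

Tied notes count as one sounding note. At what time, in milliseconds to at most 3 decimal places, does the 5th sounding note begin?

1. 0.0ms @ 0 + 2400.0ms (4)
2. 2400.0ms @ 4 + 600.0ms (1)
3. 3000.0ms @ 5 + 600.0ms (1)
4. 3600.0ms @ 6 + 1800.0ms (3)
5. 5400.0ms @ 9 + 1800.0ms (3)

note 5 onset = 9b = 5400.0ms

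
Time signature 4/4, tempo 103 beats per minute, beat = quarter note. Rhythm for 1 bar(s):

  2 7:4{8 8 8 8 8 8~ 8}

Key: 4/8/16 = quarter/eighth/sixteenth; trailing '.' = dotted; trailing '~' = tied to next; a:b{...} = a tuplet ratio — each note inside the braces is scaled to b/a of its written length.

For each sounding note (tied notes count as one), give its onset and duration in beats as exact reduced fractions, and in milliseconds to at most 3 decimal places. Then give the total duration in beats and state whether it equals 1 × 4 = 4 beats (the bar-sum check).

1) 0.0ms=0b +1165.049ms=2b
2) 1165.049ms=2b +166.436ms=2/7b
3) 1331.484ms=16/7b +166.436ms=2/7b
4) 1497.92ms=18/7b +166.436ms=2/7b
5) 1664.355ms=20/7b +166.436ms=2/7b
6) 1830.791ms=22/7b +166.436ms=2/7b
7) 1997.226ms=24/7b +332.871ms=4/7b
Σ=4b of 4 (103bpm 4/4) — PASS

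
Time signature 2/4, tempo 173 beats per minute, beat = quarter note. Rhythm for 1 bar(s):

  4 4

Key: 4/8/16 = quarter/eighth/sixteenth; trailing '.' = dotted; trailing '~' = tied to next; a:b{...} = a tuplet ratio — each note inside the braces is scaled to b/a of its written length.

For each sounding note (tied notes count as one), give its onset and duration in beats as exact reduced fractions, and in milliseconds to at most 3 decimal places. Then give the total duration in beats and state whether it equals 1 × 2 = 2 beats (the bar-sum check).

1) 0.0ms=0b +346.821ms=1b
2) 346.821ms=1b +346.821ms=1b
Σ=2b of 2 (173bpm 2/4) — PASS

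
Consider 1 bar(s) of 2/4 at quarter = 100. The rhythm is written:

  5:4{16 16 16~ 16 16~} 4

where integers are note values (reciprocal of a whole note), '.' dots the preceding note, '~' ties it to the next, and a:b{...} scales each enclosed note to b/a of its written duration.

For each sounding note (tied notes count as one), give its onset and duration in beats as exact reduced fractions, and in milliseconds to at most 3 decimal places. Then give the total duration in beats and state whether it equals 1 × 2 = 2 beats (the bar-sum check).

1) 0.0ms=0b +120.0ms=1/5b
2) 120.0ms=1/5b +120.0ms=1/5b
3) 240.0ms=2/5b +240.0ms=2/5b
4) 480.0ms=4/5b +720.0ms=6/5b
Σ=2b of 2 (100bpm 2/4) — PASS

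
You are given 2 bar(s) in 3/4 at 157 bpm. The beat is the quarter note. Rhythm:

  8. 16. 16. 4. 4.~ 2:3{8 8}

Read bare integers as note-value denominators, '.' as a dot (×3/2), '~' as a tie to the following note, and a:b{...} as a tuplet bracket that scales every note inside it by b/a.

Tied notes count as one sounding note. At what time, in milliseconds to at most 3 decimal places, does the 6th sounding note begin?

note 6 onset = 21/4b = 2006.369ms

1. 0.0ms @ 0 + 286.624ms (3/4)
2. 286.624ms @ 3/4 + 143.312ms (3/8)
3. 429.936ms @ 9/8 + 143.312ms (3/8)
4. 573.248ms @ 3/2 + 573.248ms (3/2)
5. 1146.497ms @ 3 + 859.873ms (9/4)
6. 2006.369ms @ 21/4 + 286.624ms (3/4)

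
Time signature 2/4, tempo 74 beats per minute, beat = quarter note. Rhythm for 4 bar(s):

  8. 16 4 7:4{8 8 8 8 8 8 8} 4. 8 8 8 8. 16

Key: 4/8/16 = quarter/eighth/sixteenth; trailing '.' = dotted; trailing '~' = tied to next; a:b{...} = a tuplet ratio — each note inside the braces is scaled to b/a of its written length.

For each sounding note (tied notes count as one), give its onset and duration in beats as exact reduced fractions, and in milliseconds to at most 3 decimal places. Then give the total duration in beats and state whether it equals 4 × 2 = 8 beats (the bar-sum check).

1) 0.0ms=0b +608.108ms=3/4b
2) 608.108ms=3/4b +202.703ms=1/4b
3) 810.811ms=1b +810.811ms=1b
4) 1621.622ms=2b +231.66ms=2/7b
5) 1853.282ms=16/7b +231.66ms=2/7b
6) 2084.942ms=18/7b +231.66ms=2/7b
7) 2316.602ms=20/7b +231.66ms=2/7b
8) 2548.263ms=22/7b +231.66ms=2/7b
9) 2779.923ms=24/7b +231.66ms=2/7b
10) 3011.583ms=26/7b +231.66ms=2/7b
11) 3243.243ms=4b +1216.216ms=3/2b
12) 4459.459ms=11/2b +405.405ms=1/2b
13) 4864.865ms=6b +405.405ms=1/2b
14) 5270.27ms=13/2b +405.405ms=1/2b
15) 5675.676ms=7b +608.108ms=3/4b
16) 6283.784ms=31/4b +202.703ms=1/4b
Σ=8b of 8 (74bpm 2/4) — PASS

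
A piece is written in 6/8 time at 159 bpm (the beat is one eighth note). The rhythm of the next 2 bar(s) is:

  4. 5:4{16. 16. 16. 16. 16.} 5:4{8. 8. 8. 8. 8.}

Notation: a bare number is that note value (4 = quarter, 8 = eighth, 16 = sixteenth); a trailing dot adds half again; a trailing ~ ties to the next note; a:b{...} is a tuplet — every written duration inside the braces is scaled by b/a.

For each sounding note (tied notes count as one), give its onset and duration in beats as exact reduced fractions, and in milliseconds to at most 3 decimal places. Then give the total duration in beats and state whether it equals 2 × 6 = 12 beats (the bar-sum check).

1) 0.0ms=0b +1132.075ms=3b
2) 1132.075ms=3b +226.415ms=3/5b
3) 1358.491ms=18/5b +226.415ms=3/5b
4) 1584.906ms=21/5b +226.415ms=3/5b
5) 1811.321ms=24/5b +226.415ms=3/5b
6) 2037.736ms=27/5b +226.415ms=3/5b
7) 2264.151ms=6b +452.83ms=6/5b
8) 2716.981ms=36/5b +452.83ms=6/5b
9) 3169.811ms=42/5b +452.83ms=6/5b
10) 3622.642ms=48/5b +452.83ms=6/5b
11) 4075.472ms=54/5b +452.83ms=6/5b
Σ=12b of 12 (159bpm 6/8) — PASS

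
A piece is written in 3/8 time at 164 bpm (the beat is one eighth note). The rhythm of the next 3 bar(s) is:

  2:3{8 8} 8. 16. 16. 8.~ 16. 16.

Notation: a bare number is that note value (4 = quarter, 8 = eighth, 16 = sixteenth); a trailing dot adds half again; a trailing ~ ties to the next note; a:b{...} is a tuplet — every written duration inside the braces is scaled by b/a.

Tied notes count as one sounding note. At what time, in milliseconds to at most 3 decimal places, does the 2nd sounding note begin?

1. 0.0ms @ 0 + 548.78ms (3/2)
2. 548.78ms @ 3/2 + 548.78ms (3/2)
3. 1097.561ms @ 3 + 548.78ms (3/2)
4. 1646.341ms @ 9/2 + 274.39ms (3/4)
5. 1920.732ms @ 21/4 + 274.39ms (3/4)
6. 2195.122ms @ 6 + 823.171ms (9/4)
7. 3018.293ms @ 33/4 + 274.39ms (3/4)

note 2 onset = 3/2b = 548.78ms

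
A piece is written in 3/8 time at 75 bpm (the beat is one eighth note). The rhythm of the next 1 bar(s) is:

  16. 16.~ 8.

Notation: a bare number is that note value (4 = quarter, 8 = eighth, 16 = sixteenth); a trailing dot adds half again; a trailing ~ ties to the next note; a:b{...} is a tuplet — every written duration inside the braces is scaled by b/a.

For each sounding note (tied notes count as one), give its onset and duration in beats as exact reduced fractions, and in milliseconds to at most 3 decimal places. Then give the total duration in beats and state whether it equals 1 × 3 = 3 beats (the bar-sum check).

1) 0.0ms=0b +600.0ms=3/4b
2) 600.0ms=3/4b +1800.0ms=9/4b
Σ=3b of 3 (75bpm 3/8) — PASS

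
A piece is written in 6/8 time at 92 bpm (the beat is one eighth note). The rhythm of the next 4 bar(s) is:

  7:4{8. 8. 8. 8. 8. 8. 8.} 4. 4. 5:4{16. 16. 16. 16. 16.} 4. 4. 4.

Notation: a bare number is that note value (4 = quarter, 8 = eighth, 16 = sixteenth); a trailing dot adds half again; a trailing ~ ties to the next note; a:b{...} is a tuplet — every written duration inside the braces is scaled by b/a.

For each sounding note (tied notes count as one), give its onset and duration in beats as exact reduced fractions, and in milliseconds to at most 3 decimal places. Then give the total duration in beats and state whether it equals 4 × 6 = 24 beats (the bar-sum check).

1) 0.0ms=0b +559.006ms=6/7b
2) 559.006ms=6/7b +559.006ms=6/7b
3) 1118.012ms=12/7b +559.006ms=6/7b
4) 1677.019ms=18/7b +559.006ms=6/7b
5) 2236.025ms=24/7b +559.006ms=6/7b
6) 2795.031ms=30/7b +559.006ms=6/7b
7) 3354.037ms=36/7b +559.006ms=6/7b
8) 3913.043ms=6b +1956.522ms=3b
9) 5869.565ms=9b +1956.522ms=3b
10) 7826.087ms=12b +391.304ms=3/5b
11) 8217.391ms=63/5b +391.304ms=3/5b
12) 8608.696ms=66/5b +391.304ms=3/5b
13) 9000.0ms=69/5b +391.304ms=3/5b
14) 9391.304ms=72/5b +391.304ms=3/5b
15) 9782.609ms=15b +1956.522ms=3b
16) 11739.13ms=18b +1956.522ms=3b
17) 13695.652ms=21b +1956.522ms=3b
Σ=24b of 24 (92bpm 6/8) — PASS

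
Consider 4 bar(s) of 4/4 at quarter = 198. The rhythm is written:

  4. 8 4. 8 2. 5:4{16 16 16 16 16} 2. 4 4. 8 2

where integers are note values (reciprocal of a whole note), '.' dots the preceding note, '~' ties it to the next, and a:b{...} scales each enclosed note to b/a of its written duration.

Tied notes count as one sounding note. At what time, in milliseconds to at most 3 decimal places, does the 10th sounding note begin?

note 10 onset = 39/5b = 2363.636ms

1. 0.0ms @ 0 + 454.545ms (3/2)
2. 454.545ms @ 3/2 + 151.515ms (1/2)
3. 606.061ms @ 2 + 454.545ms (3/2)
4. 1060.606ms @ 7/2 + 151.515ms (1/2)
5. 1212.121ms @ 4 + 909.091ms (3)
6. 2121.212ms @ 7 + 60.606ms (1/5)
7. 2181.818ms @ 36/5 + 60.606ms (1/5)
8. 2242.424ms @ 37/5 + 60.606ms (1/5)
9. 2303.03ms @ 38/5 + 60.606ms (1/5)
10. 2363.636ms @ 39/5 + 60.606ms (1/5)
11. 2424.242ms @ 8 + 909.091ms (3)
12. 3333.333ms @ 11 + 303.03ms (1)
13. 3636.364ms @ 12 + 454.545ms (3/2)
14. 4090.909ms @ 27/2 + 151.515ms (1/2)
15. 4242.424ms @ 14 + 606.061ms (2)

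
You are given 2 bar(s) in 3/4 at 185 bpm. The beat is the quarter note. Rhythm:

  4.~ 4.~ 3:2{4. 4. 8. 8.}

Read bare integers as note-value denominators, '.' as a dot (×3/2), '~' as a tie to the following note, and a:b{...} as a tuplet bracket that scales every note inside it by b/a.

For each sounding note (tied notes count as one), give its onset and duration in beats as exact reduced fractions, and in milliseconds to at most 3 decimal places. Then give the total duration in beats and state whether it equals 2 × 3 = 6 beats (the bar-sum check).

1) 0.0ms=0b +1297.297ms=4b
2) 1297.297ms=4b +324.324ms=1b
3) 1621.622ms=5b +162.162ms=1/2b
4) 1783.784ms=11/2b +162.162ms=1/2b
Σ=6b of 6 (185bpm 3/4) — PASS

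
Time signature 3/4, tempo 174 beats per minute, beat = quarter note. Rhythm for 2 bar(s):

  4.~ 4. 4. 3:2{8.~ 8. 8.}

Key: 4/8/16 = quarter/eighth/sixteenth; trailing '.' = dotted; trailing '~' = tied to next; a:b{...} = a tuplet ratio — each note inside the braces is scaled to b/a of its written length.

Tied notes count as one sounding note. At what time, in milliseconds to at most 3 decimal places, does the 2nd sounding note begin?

1. 0.0ms @ 0 + 1034.483ms (3)
2. 1034.483ms @ 3 + 517.241ms (3/2)
3. 1551.724ms @ 9/2 + 344.828ms (1)
4. 1896.552ms @ 11/2 + 172.414ms (1/2)

note 2 onset = 3b = 1034.483ms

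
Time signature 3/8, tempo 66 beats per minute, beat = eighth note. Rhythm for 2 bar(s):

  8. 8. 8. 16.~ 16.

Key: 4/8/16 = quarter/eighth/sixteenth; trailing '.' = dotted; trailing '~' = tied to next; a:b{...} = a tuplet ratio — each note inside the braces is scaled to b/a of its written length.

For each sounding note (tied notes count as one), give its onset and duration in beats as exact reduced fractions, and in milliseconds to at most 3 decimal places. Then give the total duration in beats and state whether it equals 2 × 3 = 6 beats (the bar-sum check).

1) 0.0ms=0b +1363.636ms=3/2b
2) 1363.636ms=3/2b +1363.636ms=3/2b
3) 2727.273ms=3b +1363.636ms=3/2b
4) 4090.909ms=9/2b +1363.636ms=3/2b
Σ=6b of 6 (66bpm 3/8) — PASS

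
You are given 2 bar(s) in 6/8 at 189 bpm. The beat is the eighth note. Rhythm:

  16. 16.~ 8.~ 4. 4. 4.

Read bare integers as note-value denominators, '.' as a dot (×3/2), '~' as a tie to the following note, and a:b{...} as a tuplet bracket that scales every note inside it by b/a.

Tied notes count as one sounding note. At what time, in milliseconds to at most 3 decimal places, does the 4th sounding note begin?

1. 0.0ms @ 0 + 238.095ms (3/4)
2. 238.095ms @ 3/4 + 1666.667ms (21/4)
3. 1904.762ms @ 6 + 952.381ms (3)
4. 2857.143ms @ 9 + 952.381ms (3)

note 4 onset = 9b = 2857.143ms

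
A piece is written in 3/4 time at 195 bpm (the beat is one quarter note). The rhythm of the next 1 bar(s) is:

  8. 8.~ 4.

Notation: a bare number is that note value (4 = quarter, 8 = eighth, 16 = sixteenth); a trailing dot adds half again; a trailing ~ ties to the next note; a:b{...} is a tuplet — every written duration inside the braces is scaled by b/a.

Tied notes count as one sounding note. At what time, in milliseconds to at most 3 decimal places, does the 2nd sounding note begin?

1. 0.0ms @ 0 + 230.769ms (3/4)
2. 230.769ms @ 3/4 + 692.308ms (9/4)

note 2 onset = 3/4b = 230.769ms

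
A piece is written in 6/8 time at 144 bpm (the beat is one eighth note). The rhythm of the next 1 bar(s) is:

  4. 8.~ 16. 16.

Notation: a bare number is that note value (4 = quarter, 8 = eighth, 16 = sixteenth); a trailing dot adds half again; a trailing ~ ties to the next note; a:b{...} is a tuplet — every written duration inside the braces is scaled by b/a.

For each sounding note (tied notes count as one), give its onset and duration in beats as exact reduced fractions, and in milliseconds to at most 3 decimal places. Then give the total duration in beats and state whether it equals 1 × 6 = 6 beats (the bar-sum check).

1) 0.0ms=0b +1250.0ms=3b
2) 1250.0ms=3b +937.5ms=9/4b
3) 2187.5ms=21/4b +312.5ms=3/4b
Σ=6b of 6 (144bpm 6/8) — PASS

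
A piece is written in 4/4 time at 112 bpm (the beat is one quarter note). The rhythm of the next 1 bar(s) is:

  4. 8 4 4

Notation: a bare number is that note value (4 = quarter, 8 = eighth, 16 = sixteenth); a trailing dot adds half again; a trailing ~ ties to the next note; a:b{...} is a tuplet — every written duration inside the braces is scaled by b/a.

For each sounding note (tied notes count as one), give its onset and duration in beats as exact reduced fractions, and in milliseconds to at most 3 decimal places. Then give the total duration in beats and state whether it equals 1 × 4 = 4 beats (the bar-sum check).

1) 0.0ms=0b +803.571ms=3/2b
2) 803.571ms=3/2b +267.857ms=1/2b
3) 1071.429ms=2b +535.714ms=1b
4) 1607.143ms=3b +535.714ms=1b
Σ=4b of 4 (112bpm 4/4) — PASS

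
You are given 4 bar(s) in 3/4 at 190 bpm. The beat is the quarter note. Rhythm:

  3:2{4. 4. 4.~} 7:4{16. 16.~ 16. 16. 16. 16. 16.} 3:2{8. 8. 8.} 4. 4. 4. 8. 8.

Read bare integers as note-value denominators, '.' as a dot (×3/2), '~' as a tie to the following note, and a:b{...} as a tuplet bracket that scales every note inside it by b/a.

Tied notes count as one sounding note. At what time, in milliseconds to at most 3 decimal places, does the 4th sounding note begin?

note 4 onset = 45/14b = 1015.038ms

1. 0.0ms @ 0 + 315.789ms (1)
2. 315.789ms @ 1 + 315.789ms (1)
3. 631.579ms @ 2 + 383.459ms (17/14)
4. 1015.038ms @ 45/14 + 135.338ms (3/7)
5. 1150.376ms @ 51/14 + 67.669ms (3/14)
6. 1218.045ms @ 27/7 + 67.669ms (3/14)
7. 1285.714ms @ 57/14 + 67.669ms (3/14)
8. 1353.383ms @ 30/7 + 67.669ms (3/14)
9. 1421.053ms @ 9/2 + 157.895ms (1/2)
10. 1578.947ms @ 5 + 157.895ms (1/2)
11. 1736.842ms @ 11/2 + 157.895ms (1/2)
12. 1894.737ms @ 6 + 473.684ms (3/2)
13. 2368.421ms @ 15/2 + 473.684ms (3/2)
14. 2842.105ms @ 9 + 473.684ms (3/2)
15. 3315.789ms @ 21/2 + 236.842ms (3/4)
16. 3552.632ms @ 45/4 + 236.842ms (3/4)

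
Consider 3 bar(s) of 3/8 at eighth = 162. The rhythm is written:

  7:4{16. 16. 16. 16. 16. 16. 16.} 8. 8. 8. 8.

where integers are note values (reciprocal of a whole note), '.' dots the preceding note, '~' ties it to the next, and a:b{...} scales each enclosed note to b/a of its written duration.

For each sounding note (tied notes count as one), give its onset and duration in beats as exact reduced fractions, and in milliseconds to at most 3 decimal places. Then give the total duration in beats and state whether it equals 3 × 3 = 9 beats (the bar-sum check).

1) 0.0ms=0b +158.73ms=3/7b
2) 158.73ms=3/7b +158.73ms=3/7b
3) 317.46ms=6/7b +158.73ms=3/7b
4) 476.19ms=9/7b +158.73ms=3/7b
5) 634.921ms=12/7b +158.73ms=3/7b
6) 793.651ms=15/7b +158.73ms=3/7b
7) 952.381ms=18/7b +158.73ms=3/7b
8) 1111.111ms=3b +555.556ms=3/2b
9) 1666.667ms=9/2b +555.556ms=3/2b
10) 2222.222ms=6b +555.556ms=3/2b
11) 2777.778ms=15/2b +555.556ms=3/2b
Σ=9b of 9 (162bpm 3/8) — PASS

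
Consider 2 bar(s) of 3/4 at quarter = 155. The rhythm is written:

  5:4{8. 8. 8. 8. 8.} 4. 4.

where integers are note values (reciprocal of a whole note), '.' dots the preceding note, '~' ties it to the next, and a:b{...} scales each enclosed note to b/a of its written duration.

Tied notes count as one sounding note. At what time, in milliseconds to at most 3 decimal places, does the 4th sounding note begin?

note 4 onset = 9/5b = 696.774ms

1. 0.0ms @ 0 + 232.258ms (3/5)
2. 232.258ms @ 3/5 + 232.258ms (3/5)
3. 464.516ms @ 6/5 + 232.258ms (3/5)
4. 696.774ms @ 9/5 + 232.258ms (3/5)
5. 929.032ms @ 12/5 + 232.258ms (3/5)
6. 1161.29ms @ 3 + 580.645ms (3/2)
7. 1741.935ms @ 9/2 + 580.645ms (3/2)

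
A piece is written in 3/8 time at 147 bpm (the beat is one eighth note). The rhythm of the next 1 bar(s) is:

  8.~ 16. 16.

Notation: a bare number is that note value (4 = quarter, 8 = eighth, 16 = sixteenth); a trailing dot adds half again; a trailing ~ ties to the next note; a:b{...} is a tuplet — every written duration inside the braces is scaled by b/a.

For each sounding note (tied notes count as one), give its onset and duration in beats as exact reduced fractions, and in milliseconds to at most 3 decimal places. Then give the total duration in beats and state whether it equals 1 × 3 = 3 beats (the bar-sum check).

1) 0.0ms=0b +918.367ms=9/4b
2) 918.367ms=9/4b +306.122ms=3/4b
Σ=3b of 3 (147bpm 3/8) — PASS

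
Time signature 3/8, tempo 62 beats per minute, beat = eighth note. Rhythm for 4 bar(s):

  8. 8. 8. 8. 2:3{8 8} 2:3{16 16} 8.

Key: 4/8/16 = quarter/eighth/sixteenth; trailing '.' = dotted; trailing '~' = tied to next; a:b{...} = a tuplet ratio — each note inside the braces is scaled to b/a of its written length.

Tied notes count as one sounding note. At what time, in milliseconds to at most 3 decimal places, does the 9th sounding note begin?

1. 0.0ms @ 0 + 1451.613ms (3/2)
2. 1451.613ms @ 3/2 + 1451.613ms (3/2)
3. 2903.226ms @ 3 + 1451.613ms (3/2)
4. 4354.839ms @ 9/2 + 1451.613ms (3/2)
5. 5806.452ms @ 6 + 1451.613ms (3/2)
6. 7258.065ms @ 15/2 + 1451.613ms (3/2)
7. 8709.677ms @ 9 + 725.806ms (3/4)
8. 9435.484ms @ 39/4 + 725.806ms (3/4)
9. 10161.29ms @ 21/2 + 1451.613ms (3/2)

note 9 onset = 21/2b = 10161.29ms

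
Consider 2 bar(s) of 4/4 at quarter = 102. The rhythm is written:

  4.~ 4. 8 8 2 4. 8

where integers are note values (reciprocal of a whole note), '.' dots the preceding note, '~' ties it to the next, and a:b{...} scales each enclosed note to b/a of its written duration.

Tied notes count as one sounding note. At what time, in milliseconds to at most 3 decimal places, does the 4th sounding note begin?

1. 0.0ms @ 0 + 1764.706ms (3)
2. 1764.706ms @ 3 + 294.118ms (1/2)
3. 2058.824ms @ 7/2 + 294.118ms (1/2)
4. 2352.941ms @ 4 + 1176.471ms (2)
5. 3529.412ms @ 6 + 882.353ms (3/2)
6. 4411.765ms @ 15/2 + 294.118ms (1/2)

note 4 onset = 4b = 2352.941ms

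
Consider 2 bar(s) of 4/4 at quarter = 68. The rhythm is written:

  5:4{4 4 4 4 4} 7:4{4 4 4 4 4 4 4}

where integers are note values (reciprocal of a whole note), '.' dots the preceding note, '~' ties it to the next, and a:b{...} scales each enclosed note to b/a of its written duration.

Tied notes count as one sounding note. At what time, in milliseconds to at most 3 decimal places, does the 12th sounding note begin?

note 12 onset = 52/7b = 6554.622ms

1. 0.0ms @ 0 + 705.882ms (4/5)
2. 705.882ms @ 4/5 + 705.882ms (4/5)
3. 1411.765ms @ 8/5 + 705.882ms (4/5)
4. 2117.647ms @ 12/5 + 705.882ms (4/5)
5. 2823.529ms @ 16/5 + 705.882ms (4/5)
6. 3529.412ms @ 4 + 504.202ms (4/7)
7. 4033.613ms @ 32/7 + 504.202ms (4/7)
8. 4537.815ms @ 36/7 + 504.202ms (4/7)
9. 5042.017ms @ 40/7 + 504.202ms (4/7)
10. 5546.218ms @ 44/7 + 504.202ms (4/7)
11. 6050.42ms @ 48/7 + 504.202ms (4/7)
12. 6554.622ms @ 52/7 + 504.202ms (4/7)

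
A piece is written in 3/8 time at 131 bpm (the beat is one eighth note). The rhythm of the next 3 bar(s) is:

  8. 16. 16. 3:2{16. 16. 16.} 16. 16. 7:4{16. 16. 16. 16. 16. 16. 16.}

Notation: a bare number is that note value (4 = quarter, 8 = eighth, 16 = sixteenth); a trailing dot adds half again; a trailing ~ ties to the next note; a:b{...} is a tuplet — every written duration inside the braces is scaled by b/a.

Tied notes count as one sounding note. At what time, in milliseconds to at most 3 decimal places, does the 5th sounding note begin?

1. 0.0ms @ 0 + 687.023ms (3/2)
2. 687.023ms @ 3/2 + 343.511ms (3/4)
3. 1030.534ms @ 9/4 + 343.511ms (3/4)
4. 1374.046ms @ 3 + 229.008ms (1/2)
5. 1603.053ms @ 7/2 + 229.008ms (1/2)
6. 1832.061ms @ 4 + 229.008ms (1/2)
7. 2061.069ms @ 9/2 + 343.511ms (3/4)
8. 2404.58ms @ 21/4 + 343.511ms (3/4)
9. 2748.092ms @ 6 + 196.292ms (3/7)
10. 2944.384ms @ 45/7 + 196.292ms (3/7)
11. 3140.676ms @ 48/7 + 196.292ms (3/7)
12. 3336.968ms @ 51/7 + 196.292ms (3/7)
13. 3533.261ms @ 54/7 + 196.292ms (3/7)
14. 3729.553ms @ 57/7 + 196.292ms (3/7)
15. 3925.845ms @ 60/7 + 196.292ms (3/7)

note 5 onset = 7/2b = 1603.053ms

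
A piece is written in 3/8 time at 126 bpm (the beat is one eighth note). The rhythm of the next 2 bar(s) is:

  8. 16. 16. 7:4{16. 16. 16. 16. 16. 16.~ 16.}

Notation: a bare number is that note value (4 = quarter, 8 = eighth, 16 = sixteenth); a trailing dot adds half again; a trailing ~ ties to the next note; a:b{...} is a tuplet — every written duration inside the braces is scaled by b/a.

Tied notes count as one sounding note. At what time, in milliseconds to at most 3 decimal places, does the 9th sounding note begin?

note 9 onset = 36/7b = 2448.98ms

1. 0.0ms @ 0 + 714.286ms (3/2)
2. 714.286ms @ 3/2 + 357.143ms (3/4)
3. 1071.429ms @ 9/4 + 357.143ms (3/4)
4. 1428.571ms @ 3 + 204.082ms (3/7)
5. 1632.653ms @ 24/7 + 204.082ms (3/7)
6. 1836.735ms @ 27/7 + 204.082ms (3/7)
7. 2040.816ms @ 30/7 + 204.082ms (3/7)
8. 2244.898ms @ 33/7 + 204.082ms (3/7)
9. 2448.98ms @ 36/7 + 408.163ms (6/7)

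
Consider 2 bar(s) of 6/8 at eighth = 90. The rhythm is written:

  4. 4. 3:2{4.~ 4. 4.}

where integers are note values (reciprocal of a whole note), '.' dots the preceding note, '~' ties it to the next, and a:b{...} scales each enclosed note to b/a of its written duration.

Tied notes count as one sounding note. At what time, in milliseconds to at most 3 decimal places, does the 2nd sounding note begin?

1. 0.0ms @ 0 + 2000.0ms (3)
2. 2000.0ms @ 3 + 2000.0ms (3)
3. 4000.0ms @ 6 + 2666.667ms (4)
4. 6666.667ms @ 10 + 1333.333ms (2)

note 2 onset = 3b = 2000.0ms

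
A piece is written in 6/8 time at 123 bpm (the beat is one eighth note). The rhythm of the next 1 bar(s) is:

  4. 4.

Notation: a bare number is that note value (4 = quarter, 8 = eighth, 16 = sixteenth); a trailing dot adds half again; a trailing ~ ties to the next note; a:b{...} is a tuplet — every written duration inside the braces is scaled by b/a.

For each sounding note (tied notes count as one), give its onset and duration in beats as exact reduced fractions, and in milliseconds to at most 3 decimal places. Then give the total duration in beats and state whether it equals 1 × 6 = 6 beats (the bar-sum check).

1) 0.0ms=0b +1463.415ms=3b
2) 1463.415ms=3b +1463.415ms=3b
Σ=6b of 6 (123bpm 6/8) — PASS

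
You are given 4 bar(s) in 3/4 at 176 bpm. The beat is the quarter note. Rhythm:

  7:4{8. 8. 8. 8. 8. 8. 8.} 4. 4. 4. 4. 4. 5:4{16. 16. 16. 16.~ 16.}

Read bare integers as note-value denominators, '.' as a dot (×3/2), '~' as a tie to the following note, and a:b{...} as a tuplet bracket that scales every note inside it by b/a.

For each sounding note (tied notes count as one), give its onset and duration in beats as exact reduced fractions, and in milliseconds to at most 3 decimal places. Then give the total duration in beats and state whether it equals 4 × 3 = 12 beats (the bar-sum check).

1) 0.0ms=0b +146.104ms=3/7b
2) 146.104ms=3/7b +146.104ms=3/7b
3) 292.208ms=6/7b +146.104ms=3/7b
4) 438.312ms=9/7b +146.104ms=3/7b
5) 584.416ms=12/7b +146.104ms=3/7b
6) 730.519ms=15/7b +146.104ms=3/7b
7) 876.623ms=18/7b +146.104ms=3/7b
8) 1022.727ms=3b +511.364ms=3/2b
9) 1534.091ms=9/2b +511.364ms=3/2b
10) 2045.455ms=6b +511.364ms=3/2b
11) 2556.818ms=15/2b +511.364ms=3/2b
12) 3068.182ms=9b +511.364ms=3/2b
13) 3579.545ms=21/2b +102.273ms=3/10b
14) 3681.818ms=54/5b +102.273ms=3/10b
15) 3784.091ms=111/10b +102.273ms=3/10b
16) 3886.364ms=57/5b +204.545ms=3/5b
Σ=12b of 12 (176bpm 3/4) — PASS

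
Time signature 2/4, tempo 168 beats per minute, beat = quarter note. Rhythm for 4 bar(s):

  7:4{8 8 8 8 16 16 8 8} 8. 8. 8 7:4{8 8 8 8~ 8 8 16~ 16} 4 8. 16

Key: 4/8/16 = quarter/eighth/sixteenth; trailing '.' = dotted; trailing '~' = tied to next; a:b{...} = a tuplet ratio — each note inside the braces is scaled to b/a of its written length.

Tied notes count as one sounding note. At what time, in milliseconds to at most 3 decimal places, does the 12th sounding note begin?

1. 0.0ms @ 0 + 102.041ms (2/7)
2. 102.041ms @ 2/7 + 102.041ms (2/7)
3. 204.082ms @ 4/7 + 102.041ms (2/7)
4. 306.122ms @ 6/7 + 102.041ms (2/7)
5. 408.163ms @ 8/7 + 51.02ms (1/7)
6. 459.184ms @ 9/7 + 51.02ms (1/7)
7. 510.204ms @ 10/7 + 102.041ms (2/7)
8. 612.245ms @ 12/7 + 102.041ms (2/7)
9. 714.286ms @ 2 + 267.857ms (3/4)
10. 982.143ms @ 11/4 + 267.857ms (3/4)
11. 1250.0ms @ 7/2 + 178.571ms (1/2)
12. 1428.571ms @ 4 + 102.041ms (2/7)
13. 1530.612ms @ 30/7 + 102.041ms (2/7)
14. 1632.653ms @ 32/7 + 102.041ms (2/7)
15. 1734.694ms @ 34/7 + 204.082ms (4/7)
16. 1938.776ms @ 38/7 + 102.041ms (2/7)
17. 2040.816ms @ 40/7 + 102.041ms (2/7)
18. 2142.857ms @ 6 + 357.143ms (1)
19. 2500.0ms @ 7 + 267.857ms (3/4)
20. 2767.857ms @ 31/4 + 89.286ms (1/4)

note 12 onset = 4b = 1428.571ms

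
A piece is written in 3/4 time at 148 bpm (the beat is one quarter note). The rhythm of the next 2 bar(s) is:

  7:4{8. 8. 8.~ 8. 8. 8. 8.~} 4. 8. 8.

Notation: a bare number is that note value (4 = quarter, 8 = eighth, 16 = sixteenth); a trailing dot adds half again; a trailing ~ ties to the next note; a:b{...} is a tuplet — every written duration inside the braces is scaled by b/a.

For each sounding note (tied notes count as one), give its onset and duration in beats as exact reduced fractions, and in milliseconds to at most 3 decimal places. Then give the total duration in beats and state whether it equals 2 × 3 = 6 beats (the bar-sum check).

1) 0.0ms=0b +173.745ms=3/7b
2) 173.745ms=3/7b +173.745ms=3/7b
3) 347.49ms=6/7b +347.49ms=6/7b
4) 694.981ms=12/7b +173.745ms=3/7b
5) 868.726ms=15/7b +173.745ms=3/7b
6) 1042.471ms=18/7b +781.853ms=27/14b
7) 1824.324ms=9/2b +304.054ms=3/4b
8) 2128.378ms=21/4b +304.054ms=3/4b
Σ=6b of 6 (148bpm 3/4) — PASS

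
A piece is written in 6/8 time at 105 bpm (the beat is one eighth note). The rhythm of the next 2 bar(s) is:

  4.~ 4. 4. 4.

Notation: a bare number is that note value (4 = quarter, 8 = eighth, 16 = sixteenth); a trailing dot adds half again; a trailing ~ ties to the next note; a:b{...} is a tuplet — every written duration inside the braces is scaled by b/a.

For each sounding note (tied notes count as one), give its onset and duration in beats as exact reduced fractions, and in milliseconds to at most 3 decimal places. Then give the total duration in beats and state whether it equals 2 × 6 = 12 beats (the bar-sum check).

1) 0.0ms=0b +3428.571ms=6b
2) 3428.571ms=6b +1714.286ms=3b
3) 5142.857ms=9b +1714.286ms=3b
Σ=12b of 12 (105bpm 6/8) — PASS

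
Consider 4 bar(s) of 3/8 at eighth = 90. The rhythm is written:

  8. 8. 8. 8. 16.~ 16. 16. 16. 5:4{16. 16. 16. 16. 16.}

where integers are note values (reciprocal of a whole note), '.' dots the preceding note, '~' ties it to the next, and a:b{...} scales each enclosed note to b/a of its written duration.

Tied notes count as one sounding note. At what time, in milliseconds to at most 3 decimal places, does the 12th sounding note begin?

1. 0.0ms @ 0 + 1000.0ms (3/2)
2. 1000.0ms @ 3/2 + 1000.0ms (3/2)
3. 2000.0ms @ 3 + 1000.0ms (3/2)
4. 3000.0ms @ 9/2 + 1000.0ms (3/2)
5. 4000.0ms @ 6 + 1000.0ms (3/2)
6. 5000.0ms @ 15/2 + 500.0ms (3/4)
7. 5500.0ms @ 33/4 + 500.0ms (3/4)
8. 6000.0ms @ 9 + 400.0ms (3/5)
9. 6400.0ms @ 48/5 + 400.0ms (3/5)
10. 6800.0ms @ 51/5 + 400.0ms (3/5)
11. 7200.0ms @ 54/5 + 400.0ms (3/5)
12. 7600.0ms @ 57/5 + 400.0ms (3/5)

note 12 onset = 57/5b = 7600.0ms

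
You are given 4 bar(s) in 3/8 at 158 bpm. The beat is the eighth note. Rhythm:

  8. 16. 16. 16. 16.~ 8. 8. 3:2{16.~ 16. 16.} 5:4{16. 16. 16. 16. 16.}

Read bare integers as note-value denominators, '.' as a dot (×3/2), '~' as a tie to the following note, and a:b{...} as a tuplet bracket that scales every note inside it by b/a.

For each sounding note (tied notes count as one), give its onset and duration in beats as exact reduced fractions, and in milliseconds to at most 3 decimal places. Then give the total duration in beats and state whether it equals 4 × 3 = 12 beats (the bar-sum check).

1) 0.0ms=0b +569.62ms=3/2b
2) 569.62ms=3/2b +284.81ms=3/4b
3) 854.43ms=9/4b +284.81ms=3/4b
4) 1139.241ms=3b +284.81ms=3/4b
5) 1424.051ms=15/4b +854.43ms=9/4b
6) 2278.481ms=6b +569.62ms=3/2b
7) 2848.101ms=15/2b +379.747ms=1b
8) 3227.848ms=17/2b +189.873ms=1/2b
9) 3417.722ms=9b +227.848ms=3/5b
10) 3645.57ms=48/5b +227.848ms=3/5b
11) 3873.418ms=51/5b +227.848ms=3/5b
12) 4101.266ms=54/5b +227.848ms=3/5b
13) 4329.114ms=57/5b +227.848ms=3/5b
Σ=12b of 12 (158bpm 3/8) — PASS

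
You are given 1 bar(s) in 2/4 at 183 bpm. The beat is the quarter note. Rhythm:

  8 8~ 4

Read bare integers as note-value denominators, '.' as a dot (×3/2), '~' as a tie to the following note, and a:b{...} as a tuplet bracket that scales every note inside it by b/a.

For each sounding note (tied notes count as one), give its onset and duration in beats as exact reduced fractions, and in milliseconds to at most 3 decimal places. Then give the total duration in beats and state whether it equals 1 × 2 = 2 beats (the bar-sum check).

1) 0.0ms=0b +163.934ms=1/2b
2) 163.934ms=1/2b +491.803ms=3/2b
Σ=2b of 2 (183bpm 2/4) — PASS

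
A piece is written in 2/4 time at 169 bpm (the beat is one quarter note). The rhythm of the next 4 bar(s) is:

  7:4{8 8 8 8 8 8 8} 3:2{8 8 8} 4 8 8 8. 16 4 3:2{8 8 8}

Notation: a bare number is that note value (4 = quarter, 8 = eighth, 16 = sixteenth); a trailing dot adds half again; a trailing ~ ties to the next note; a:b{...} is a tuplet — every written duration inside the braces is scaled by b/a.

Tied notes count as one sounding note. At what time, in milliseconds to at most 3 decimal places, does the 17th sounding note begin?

1. 0.0ms @ 0 + 101.437ms (2/7)
2. 101.437ms @ 2/7 + 101.437ms (2/7)
3. 202.874ms @ 4/7 + 101.437ms (2/7)
4. 304.311ms @ 6/7 + 101.437ms (2/7)
5. 405.748ms @ 8/7 + 101.437ms (2/7)
6. 507.185ms @ 10/7 + 101.437ms (2/7)
7. 608.622ms @ 12/7 + 101.437ms (2/7)
8. 710.059ms @ 2 + 118.343ms (1/3)
9. 828.402ms @ 7/3 + 118.343ms (1/3)
10. 946.746ms @ 8/3 + 118.343ms (1/3)
11. 1065.089ms @ 3 + 355.03ms (1)
12. 1420.118ms @ 4 + 177.515ms (1/2)
13. 1597.633ms @ 9/2 + 177.515ms (1/2)
14. 1775.148ms @ 5 + 266.272ms (3/4)
15. 2041.42ms @ 23/4 + 88.757ms (1/4)
16. 2130.178ms @ 6 + 355.03ms (1)
17. 2485.207ms @ 7 + 118.343ms (1/3)
18. 2603.55ms @ 22/3 + 118.343ms (1/3)
19. 2721.893ms @ 23/3 + 118.343ms (1/3)

note 17 onset = 7b = 2485.207ms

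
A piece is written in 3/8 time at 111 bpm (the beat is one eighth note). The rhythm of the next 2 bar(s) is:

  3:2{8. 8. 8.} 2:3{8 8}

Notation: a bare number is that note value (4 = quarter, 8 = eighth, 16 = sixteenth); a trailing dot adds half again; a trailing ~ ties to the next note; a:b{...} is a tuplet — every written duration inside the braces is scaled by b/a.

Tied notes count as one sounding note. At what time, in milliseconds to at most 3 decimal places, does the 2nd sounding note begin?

note 2 onset = 1b = 540.541ms

1. 0.0ms @ 0 + 540.541ms (1)
2. 540.541ms @ 1 + 540.541ms (1)
3. 1081.081ms @ 2 + 540.541ms (1)
4. 1621.622ms @ 3 + 810.811ms (3/2)
5. 2432.432ms @ 9/2 + 810.811ms (3/2)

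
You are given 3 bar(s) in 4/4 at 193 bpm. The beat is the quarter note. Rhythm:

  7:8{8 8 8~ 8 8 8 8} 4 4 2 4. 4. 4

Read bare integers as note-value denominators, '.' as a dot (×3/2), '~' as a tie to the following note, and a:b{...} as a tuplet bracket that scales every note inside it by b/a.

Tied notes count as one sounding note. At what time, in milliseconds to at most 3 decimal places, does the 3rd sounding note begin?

note 3 onset = 8/7b = 355.292ms

1. 0.0ms @ 0 + 177.646ms (4/7)
2. 177.646ms @ 4/7 + 177.646ms (4/7)
3. 355.292ms @ 8/7 + 355.292ms (8/7)
4. 710.585ms @ 16/7 + 177.646ms (4/7)
5. 888.231ms @ 20/7 + 177.646ms (4/7)
6. 1065.877ms @ 24/7 + 177.646ms (4/7)
7. 1243.523ms @ 4 + 310.881ms (1)
8. 1554.404ms @ 5 + 310.881ms (1)
9. 1865.285ms @ 6 + 621.762ms (2)
10. 2487.047ms @ 8 + 466.321ms (3/2)
11. 2953.368ms @ 19/2 + 466.321ms (3/2)
12. 3419.689ms @ 11 + 310.881ms (1)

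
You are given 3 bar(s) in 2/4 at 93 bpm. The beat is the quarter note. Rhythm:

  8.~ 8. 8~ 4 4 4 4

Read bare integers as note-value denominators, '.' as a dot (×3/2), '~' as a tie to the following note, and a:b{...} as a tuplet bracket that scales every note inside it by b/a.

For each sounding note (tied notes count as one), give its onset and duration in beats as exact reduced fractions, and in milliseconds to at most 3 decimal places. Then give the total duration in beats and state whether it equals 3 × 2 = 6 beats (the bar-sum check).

1) 0.0ms=0b +967.742ms=3/2b
2) 967.742ms=3/2b +967.742ms=3/2b
3) 1935.484ms=3b +645.161ms=1b
4) 2580.645ms=4b +645.161ms=1b
5) 3225.806ms=5b +645.161ms=1b
Σ=6b of 6 (93bpm 2/4) — PASS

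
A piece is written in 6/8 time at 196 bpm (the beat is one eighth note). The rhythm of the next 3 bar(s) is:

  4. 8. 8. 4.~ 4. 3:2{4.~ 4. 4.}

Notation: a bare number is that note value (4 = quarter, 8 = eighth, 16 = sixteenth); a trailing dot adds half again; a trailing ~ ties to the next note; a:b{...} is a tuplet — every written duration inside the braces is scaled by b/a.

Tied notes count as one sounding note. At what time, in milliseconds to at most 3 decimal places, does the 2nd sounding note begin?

note 2 onset = 3b = 918.367ms

1. 0.0ms @ 0 + 918.367ms (3)
2. 918.367ms @ 3 + 459.184ms (3/2)
3. 1377.551ms @ 9/2 + 459.184ms (3/2)
4. 1836.735ms @ 6 + 1836.735ms (6)
5. 3673.469ms @ 12 + 1224.49ms (4)
6. 4897.959ms @ 16 + 612.245ms (2)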